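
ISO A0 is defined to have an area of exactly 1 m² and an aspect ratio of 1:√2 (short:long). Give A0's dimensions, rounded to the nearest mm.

841 × 1189 mm

Let the short side be w mm. Then the long side is w√2 and w · w√2 = 10⁶ mm².
w² = 10⁶/√2, so w = 1000 / 2^(1/4) ≈ 840.9 mm; long side = 1000 · 2^(1/4) ≈ 1189.2 mm.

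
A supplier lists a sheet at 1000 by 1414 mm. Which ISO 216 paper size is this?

B0 (1000 × 1414 mm)

Aspect ratio 1414/1000 ≈ 1.414 — close to the ISO √2 ≈ 1.414.
In the B-series (B0 = 1000 × 1414 mm): B0 = 1000 × 1414 mm.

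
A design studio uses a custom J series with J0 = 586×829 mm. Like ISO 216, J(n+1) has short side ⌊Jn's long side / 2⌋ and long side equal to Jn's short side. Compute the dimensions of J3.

207 × 293 mm

J1: ⌊829/2⌋ × 586 = 414 × 586 mm
J2: ⌊586/2⌋ × 414 = 293 × 414 mm
J3: ⌊414/2⌋ × 293 = 207 × 293 mm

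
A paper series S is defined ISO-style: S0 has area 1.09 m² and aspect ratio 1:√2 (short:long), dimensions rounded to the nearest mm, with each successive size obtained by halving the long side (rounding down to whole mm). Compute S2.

Let S0's short side be w mm. w · w√2 = 1.09 m² = 1,090,000 mm², so w ≈ 877.9 mm and w√2 ≈ 1241.6 mm → S0 = 878 × 1242 mm.
S1: ⌊1242/2⌋ × 878 = 621 × 878 mm
S2: ⌊878/2⌋ × 621 = 439 × 621 mm

439 × 621 mm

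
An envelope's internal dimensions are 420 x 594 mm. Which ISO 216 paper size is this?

A2 (420 × 594 mm)

Aspect ratio 594/420 ≈ 1.414 — close to the ISO √2 ≈ 1.414.
In the A-series (A0 area = 1 m²): A2 = 420 × 594 mm.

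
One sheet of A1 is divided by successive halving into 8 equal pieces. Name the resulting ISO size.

A4

8 = 2^3, so 3 halving steps.
A1 → A2 → … → A4 after 3 steps.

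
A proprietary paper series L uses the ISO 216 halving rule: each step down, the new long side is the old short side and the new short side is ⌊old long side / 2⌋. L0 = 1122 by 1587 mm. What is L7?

L1 = 793 × 1122 mm (from L0 by 1 halving).
L2: ⌊1122/2⌋ × 793 = 561 × 793 mm
L3: ⌊793/2⌋ × 561 = 396 × 561 mm
L4: ⌊561/2⌋ × 396 = 280 × 396 mm
L5: ⌊396/2⌋ × 280 = 198 × 280 mm
L6: ⌊280/2⌋ × 198 = 140 × 198 mm
L7: ⌊198/2⌋ × 140 = 99 × 140 mm

99 × 140 mm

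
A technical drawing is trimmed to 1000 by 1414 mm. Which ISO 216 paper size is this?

Aspect ratio 1414/1000 ≈ 1.414 — close to the ISO √2 ≈ 1.414.
In the B-series (B0 = 1000 × 1414 mm): B0 = 1000 × 1414 mm.

B0 (1000 × 1414 mm)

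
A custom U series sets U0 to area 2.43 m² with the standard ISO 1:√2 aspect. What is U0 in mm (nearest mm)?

1311 × 1854 mm

Let the short side be w mm. Then w · w√2 = 2.43 m² = 2,430,000 mm².
w² = 2,430,000/√2, so w ≈ 1310.8 mm; long side = w√2 ≈ 1853.8 mm.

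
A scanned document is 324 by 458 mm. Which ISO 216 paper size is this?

Aspect ratio 458/324 ≈ 1.414 — close to the ISO √2 ≈ 1.414.
In the C-series (envelope sizes, between A and B): C3 = 324 × 458 mm.

C3 (324 × 458 mm)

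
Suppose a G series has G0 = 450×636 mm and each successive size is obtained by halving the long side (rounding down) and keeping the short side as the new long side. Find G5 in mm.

79 × 112 mm

G1 = 318 × 450 mm (from G0 by 1 halving).
G2: ⌊450/2⌋ × 318 = 225 × 318 mm
G3: ⌊318/2⌋ × 225 = 159 × 225 mm
G4: ⌊225/2⌋ × 159 = 112 × 159 mm
G5: ⌊159/2⌋ × 112 = 79 × 112 mm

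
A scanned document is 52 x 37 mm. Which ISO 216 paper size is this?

Aspect ratio 52/37 ≈ 1.405 — close to the ISO √2 ≈ 1.414.
In the A-series (A0 area = 1 m²): A9 = 37 × 52 mm.

A9 (37 × 52 mm)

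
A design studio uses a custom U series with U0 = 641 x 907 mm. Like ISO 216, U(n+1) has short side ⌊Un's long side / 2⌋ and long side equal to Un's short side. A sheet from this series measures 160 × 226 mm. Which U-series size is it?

U4

U0: 641 × 907 mm
U1: 453 × 641 mm
U2: 320 × 453 mm
U3: 226 × 320 mm
U4: 160 × 226 mm
U5: 113 × 160 mm
→ matches U4.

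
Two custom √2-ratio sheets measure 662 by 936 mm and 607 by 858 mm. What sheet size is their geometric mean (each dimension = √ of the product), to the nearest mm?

634 × 896 mm

Short side: √(662 · 607) = √401834 ≈ 633.9 → 634 mm
Long side: √(936 · 858) = √803088 ≈ 896.2 → 896 mm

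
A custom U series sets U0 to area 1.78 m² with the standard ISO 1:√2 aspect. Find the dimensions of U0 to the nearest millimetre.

Let the short side be w mm. Then w · w√2 = 1.78 m² = 1,780,000 mm².
w² = 1,780,000/√2, so w ≈ 1121.9 mm; long side = w√2 ≈ 1586.6 mm.

1122 × 1587 mm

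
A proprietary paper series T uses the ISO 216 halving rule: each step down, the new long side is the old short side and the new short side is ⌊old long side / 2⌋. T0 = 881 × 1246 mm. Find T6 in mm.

T1 = 623 × 881 mm (from T0 by 1 halving).
T2: ⌊881/2⌋ × 623 = 440 × 623 mm
T3: ⌊623/2⌋ × 440 = 311 × 440 mm
T4: ⌊440/2⌋ × 311 = 220 × 311 mm
T5: ⌊311/2⌋ × 220 = 155 × 220 mm
T6: ⌊220/2⌋ × 155 = 110 × 155 mm

110 × 155 mm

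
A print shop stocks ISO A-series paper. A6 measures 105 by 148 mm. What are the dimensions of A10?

26 × 37 mm

A7: ⌊148/2⌋ × 105 = 74 × 105 mm
A8: ⌊105/2⌋ × 74 = 52 × 74 mm
A9: ⌊74/2⌋ × 52 = 37 × 52 mm
A10: ⌊52/2⌋ × 37 = 26 × 37 mm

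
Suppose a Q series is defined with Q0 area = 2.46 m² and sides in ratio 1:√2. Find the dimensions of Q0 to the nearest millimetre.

Let the short side be w mm. Then w · w√2 = 2.46 m² = 2,460,000 mm².
w² = 2,460,000/√2, so w ≈ 1318.9 mm; long side = w√2 ≈ 1865.2 mm.

1319 × 1865 mm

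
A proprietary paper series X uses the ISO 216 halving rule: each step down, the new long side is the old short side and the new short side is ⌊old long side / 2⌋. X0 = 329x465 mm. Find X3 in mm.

X1: ⌊465/2⌋ × 329 = 232 × 329 mm
X2: ⌊329/2⌋ × 232 = 164 × 232 mm
X3: ⌊232/2⌋ × 164 = 116 × 164 mm

116 × 164 mm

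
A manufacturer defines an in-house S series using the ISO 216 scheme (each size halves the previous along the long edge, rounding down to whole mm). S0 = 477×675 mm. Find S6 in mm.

S1 = 337 × 477 mm (from S0 by 1 halving).
S2: ⌊477/2⌋ × 337 = 238 × 337 mm
S3: ⌊337/2⌋ × 238 = 168 × 238 mm
S4: ⌊238/2⌋ × 168 = 119 × 168 mm
S5: ⌊168/2⌋ × 119 = 84 × 119 mm
S6: ⌊119/2⌋ × 84 = 59 × 84 mm

59 × 84 mm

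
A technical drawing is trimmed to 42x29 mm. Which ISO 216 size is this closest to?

C10 (28 × 40 mm)

Aspect ratio 42/29 ≈ 1.448 (ISO target is √2 ≈ 1.414).
In the C-series (envelope sizes, between A and B): C10 = 28 × 40 mm.
Off by 3 mm total — nearest standard size.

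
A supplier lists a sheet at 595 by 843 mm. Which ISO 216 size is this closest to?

Aspect ratio 843/595 ≈ 1.417 — close to the ISO √2 ≈ 1.414.
In the A-series (A0 area = 1 m²): A1 = 594 × 841 mm.
Off by 3 mm total — nearest standard size.

A1 (594 × 841 mm)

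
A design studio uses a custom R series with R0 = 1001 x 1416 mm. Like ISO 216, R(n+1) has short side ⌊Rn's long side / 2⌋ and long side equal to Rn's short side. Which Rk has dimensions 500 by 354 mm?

R0: 1001 × 1416 mm
R1: 708 × 1001 mm
R2: 500 × 708 mm
R3: 354 × 500 mm
R4: 250 × 354 mm
→ matches R3.

R3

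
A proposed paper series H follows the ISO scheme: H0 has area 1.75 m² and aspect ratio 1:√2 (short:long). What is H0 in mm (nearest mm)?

1112 × 1573 mm

Let the short side be w mm. Then w · w√2 = 1.75 m² = 1,750,000 mm².
w² = 1,750,000/√2, so w ≈ 1112.4 mm; long side = w√2 ≈ 1573.2 mm.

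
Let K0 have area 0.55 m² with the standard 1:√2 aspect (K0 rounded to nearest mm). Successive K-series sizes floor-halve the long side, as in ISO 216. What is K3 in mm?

220 × 312 mm

Let K0's short side be w mm. w · w√2 = 0.55 m² = 550,000 mm², so w ≈ 623.6 mm and w√2 ≈ 881.9 mm → K0 = 624 × 882 mm.
K1: ⌊882/2⌋ × 624 = 441 × 624 mm
K2: ⌊624/2⌋ × 441 = 312 × 441 mm
K3: ⌊441/2⌋ × 312 = 220 × 312 mm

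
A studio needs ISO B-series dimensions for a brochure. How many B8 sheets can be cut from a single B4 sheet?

Each ISO step halves the sheet: 1 × B4 → 2 × B5 → 4 × B6 → 8 × B7 → …
From B4 to B8 is 4 halving steps: 2^4 = 16.

16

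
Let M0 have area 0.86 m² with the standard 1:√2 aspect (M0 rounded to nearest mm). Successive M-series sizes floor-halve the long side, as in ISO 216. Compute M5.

Let M0's short side be w mm. w · w√2 = 0.86 m² = 860,000 mm², so w ≈ 779.8 mm and w√2 ≈ 1102.8 mm → M0 = 780 × 1103 mm.
M1: ⌊1103/2⌋ × 780 = 551 × 780 mm
M2: ⌊780/2⌋ × 551 = 390 × 551 mm
M3: ⌊551/2⌋ × 390 = 275 × 390 mm
M4: ⌊390/2⌋ × 275 = 195 × 275 mm
M5: ⌊275/2⌋ × 195 = 137 × 195 mm

137 × 195 mm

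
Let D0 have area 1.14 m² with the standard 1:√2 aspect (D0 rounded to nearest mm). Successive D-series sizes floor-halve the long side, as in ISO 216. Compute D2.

Let D0's short side be w mm. w · w√2 = 1.14 m² = 1,140,000 mm², so w ≈ 897.8 mm and w√2 ≈ 1269.7 mm → D0 = 898 × 1270 mm.
D1: ⌊1270/2⌋ × 898 = 635 × 898 mm
D2: ⌊898/2⌋ × 635 = 449 × 635 mm

449 × 635 mm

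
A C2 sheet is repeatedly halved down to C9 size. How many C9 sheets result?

128

Each ISO step halves the sheet: 1 × C2 → 2 × C3 → 4 × C4 → 8 × C5 → …
From C2 to C9 is 7 halving steps: 2^7 = 128.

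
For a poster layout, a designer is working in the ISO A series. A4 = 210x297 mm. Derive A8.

A5: ⌊297/2⌋ × 210 = 148 × 210 mm
A6: ⌊210/2⌋ × 148 = 105 × 148 mm
A7: ⌊148/2⌋ × 105 = 74 × 105 mm
A8: ⌊105/2⌋ × 74 = 52 × 74 mm

52 × 74 mm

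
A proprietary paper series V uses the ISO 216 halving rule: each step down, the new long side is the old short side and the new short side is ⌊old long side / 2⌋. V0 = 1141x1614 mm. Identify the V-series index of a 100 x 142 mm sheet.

V0: 1141 × 1614 mm
V1: 807 × 1141 mm
V2: 570 × 807 mm
V3: 403 × 570 mm
V4: 285 × 403 mm
V5: 201 × 285 mm
V6: 142 × 201 mm
V7: 100 × 142 mm
V8: 71 × 100 mm
→ matches V7.

V7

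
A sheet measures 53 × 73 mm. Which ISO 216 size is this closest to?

Aspect ratio 73/53 ≈ 1.377 (ISO target is √2 ≈ 1.414).
In the A-series (A0 area = 1 m²): A8 = 52 × 74 mm.
Off by 2 mm total — nearest standard size.

A8 (52 × 74 mm)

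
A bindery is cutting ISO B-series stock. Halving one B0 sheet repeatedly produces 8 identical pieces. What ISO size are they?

B3

8 = 2^3, so 3 halving steps.
B0 → B1 → … → B3 after 3 steps.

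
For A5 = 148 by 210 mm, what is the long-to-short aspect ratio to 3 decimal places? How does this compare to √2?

210 / 148 = 1.419
ISO 216 targets √2 ≈ 1.414; the +0.005 deviation is from mm rounding.

1.419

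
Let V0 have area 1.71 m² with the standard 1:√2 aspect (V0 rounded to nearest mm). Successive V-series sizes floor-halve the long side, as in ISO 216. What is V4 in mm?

275 × 388 mm

Let V0's short side be w mm. w · w√2 = 1.71 m² = 1,710,000 mm², so w ≈ 1099.6 mm and w√2 ≈ 1555.1 mm → V0 = 1100 × 1555 mm.
V1: ⌊1555/2⌋ × 1100 = 777 × 1100 mm
V2: ⌊1100/2⌋ × 777 = 550 × 777 mm
V3: ⌊777/2⌋ × 550 = 388 × 550 mm
V4: ⌊550/2⌋ × 388 = 275 × 388 mm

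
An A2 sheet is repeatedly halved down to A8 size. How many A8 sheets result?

A2 = 420 × 594 mm; A8 = 52 × 74 mm.
Each halving step doubles the count; 6 steps from A2 to A8.
2^6 = 64.

64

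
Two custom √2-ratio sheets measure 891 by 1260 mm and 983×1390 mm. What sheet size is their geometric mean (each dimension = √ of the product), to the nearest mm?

936 × 1323 mm

Short side: √(891 · 983) = √875853 ≈ 935.9 → 936 mm
Long side: √(1260 · 1390) = √1751400 ≈ 1323.4 → 1323 mm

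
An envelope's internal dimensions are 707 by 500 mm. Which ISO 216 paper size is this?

B2 (500 × 707 mm)

Aspect ratio 707/500 ≈ 1.414 — close to the ISO √2 ≈ 1.414.
In the B-series (B0 = 1000 × 1414 mm): B2 = 500 × 707 mm.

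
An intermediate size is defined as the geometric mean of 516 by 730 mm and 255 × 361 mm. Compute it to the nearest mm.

363 × 513 mm

Short side: √(516 · 255) = √131580 ≈ 362.7 → 363 mm
Long side: √(730 · 361) = √263530 ≈ 513.4 → 513 mm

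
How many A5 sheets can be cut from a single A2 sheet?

Each ISO step halves the sheet: 1 × A2 → 2 × A3 → 4 × A4 → 8 × A5
From A2 to A5 is 3 halving steps: 2^3 = 8.

8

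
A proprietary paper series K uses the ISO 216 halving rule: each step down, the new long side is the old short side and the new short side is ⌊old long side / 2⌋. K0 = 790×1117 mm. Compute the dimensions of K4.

K1: ⌊1117/2⌋ × 790 = 558 × 790 mm
K2: ⌊790/2⌋ × 558 = 395 × 558 mm
K3: ⌊558/2⌋ × 395 = 279 × 395 mm
K4: ⌊395/2⌋ × 279 = 197 × 279 mm

197 × 279 mm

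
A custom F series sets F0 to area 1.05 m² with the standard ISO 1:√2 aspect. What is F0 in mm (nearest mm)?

Let the short side be w mm. Then w · w√2 = 1.05 m² = 1,050,000 mm².
w² = 1,050,000/√2, so w ≈ 861.7 mm; long side = w√2 ≈ 1218.6 mm.

862 × 1219 mm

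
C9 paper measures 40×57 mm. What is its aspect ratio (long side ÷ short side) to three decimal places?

1.425

57 / 40 = 1.425
ISO 216 targets √2 ≈ 1.414; the +0.011 deviation is from mm rounding.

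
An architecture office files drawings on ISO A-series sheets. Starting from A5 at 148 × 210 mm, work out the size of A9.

A6: ⌊210/2⌋ × 148 = 105 × 148 mm
A7: ⌊148/2⌋ × 105 = 74 × 105 mm
A8: ⌊105/2⌋ × 74 = 52 × 74 mm
A9: ⌊74/2⌋ × 52 = 37 × 52 mm

37 × 52 mm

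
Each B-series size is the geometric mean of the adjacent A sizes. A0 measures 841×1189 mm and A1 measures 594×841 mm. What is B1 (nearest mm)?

707 × 1000 mm

Short side: √(841 · 594) = √499554 ≈ 706.8 → 707 mm
Long side: √(1189 · 841) = √999949 ≈ 1000.0 → 1000 mm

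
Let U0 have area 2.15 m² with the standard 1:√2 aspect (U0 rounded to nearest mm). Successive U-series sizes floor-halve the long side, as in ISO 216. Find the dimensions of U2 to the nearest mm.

616 × 872 mm

Let U0's short side be w mm. w · w√2 = 2.15 m² = 2,150,000 mm², so w ≈ 1233.0 mm and w√2 ≈ 1743.7 mm → U0 = 1233 × 1744 mm.
U1: ⌊1744/2⌋ × 1233 = 872 × 1233 mm
U2: ⌊1233/2⌋ × 872 = 616 × 872 mm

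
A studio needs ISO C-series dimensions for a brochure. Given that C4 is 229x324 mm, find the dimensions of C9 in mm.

40 × 57 mm

C5: ⌊324/2⌋ × 229 = 162 × 229 mm
C6: ⌊229/2⌋ × 162 = 114 × 162 mm
C7: ⌊162/2⌋ × 114 = 81 × 114 mm
C8: ⌊114/2⌋ × 81 = 57 × 81 mm
C9: ⌊81/2⌋ × 57 = 40 × 57 mm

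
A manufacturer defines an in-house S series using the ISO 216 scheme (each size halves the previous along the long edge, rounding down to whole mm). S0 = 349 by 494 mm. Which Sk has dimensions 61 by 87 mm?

S0: 349 × 494 mm
S1: 247 × 349 mm
S2: 174 × 247 mm
S3: 123 × 174 mm
S4: 87 × 123 mm
S5: 61 × 87 mm
S6: 43 × 61 mm
→ matches S5.

S5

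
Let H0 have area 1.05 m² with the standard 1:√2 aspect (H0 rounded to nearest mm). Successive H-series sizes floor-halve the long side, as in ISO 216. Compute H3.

304 × 431 mm

Let H0's short side be w mm. w · w√2 = 1.05 m² = 1,050,000 mm², so w ≈ 861.7 mm and w√2 ≈ 1218.6 mm → H0 = 862 × 1219 mm.
H1: ⌊1219/2⌋ × 862 = 609 × 862 mm
H2: ⌊862/2⌋ × 609 = 431 × 609 mm
H3: ⌊609/2⌋ × 431 = 304 × 431 mm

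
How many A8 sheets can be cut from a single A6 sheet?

4

Each ISO step halves the sheet: 1 × A6 → 2 × A7 → 4 × A8
From A6 to A8 is 2 halving steps: 2^2 = 4.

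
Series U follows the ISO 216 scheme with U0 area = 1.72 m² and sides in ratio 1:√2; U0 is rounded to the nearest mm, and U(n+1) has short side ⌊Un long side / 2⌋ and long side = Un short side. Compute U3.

Let U0's short side be w mm. w · w√2 = 1.72 m² = 1,720,000 mm², so w ≈ 1102.8 mm and w√2 ≈ 1559.6 mm → U0 = 1103 × 1560 mm.
U1: ⌊1560/2⌋ × 1103 = 780 × 1103 mm
U2: ⌊1103/2⌋ × 780 = 551 × 780 mm
U3: ⌊780/2⌋ × 551 = 390 × 551 mm

390 × 551 mm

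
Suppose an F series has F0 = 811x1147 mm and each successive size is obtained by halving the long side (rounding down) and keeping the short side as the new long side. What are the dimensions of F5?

143 × 202 mm

F1 = 573 × 811 mm (from F0 by 1 halving).
F2: ⌊811/2⌋ × 573 = 405 × 573 mm
F3: ⌊573/2⌋ × 405 = 286 × 405 mm
F4: ⌊405/2⌋ × 286 = 202 × 286 mm
F5: ⌊286/2⌋ × 202 = 143 × 202 mm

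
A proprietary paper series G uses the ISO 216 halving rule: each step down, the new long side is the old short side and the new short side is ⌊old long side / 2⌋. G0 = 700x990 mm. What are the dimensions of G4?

175 × 247 mm

G1: ⌊990/2⌋ × 700 = 495 × 700 mm
G2: ⌊700/2⌋ × 495 = 350 × 495 mm
G3: ⌊495/2⌋ × 350 = 247 × 350 mm
G4: ⌊350/2⌋ × 247 = 175 × 247 mm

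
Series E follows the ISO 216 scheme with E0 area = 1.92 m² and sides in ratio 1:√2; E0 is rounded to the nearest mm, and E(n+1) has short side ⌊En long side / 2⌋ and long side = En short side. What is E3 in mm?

412 × 582 mm

Let E0's short side be w mm. w · w√2 = 1.92 m² = 1,920,000 mm², so w ≈ 1165.2 mm and w√2 ≈ 1647.8 mm → E0 = 1165 × 1648 mm.
E1: ⌊1648/2⌋ × 1165 = 824 × 1165 mm
E2: ⌊1165/2⌋ × 824 = 582 × 824 mm
E3: ⌊824/2⌋ × 582 = 412 × 582 mm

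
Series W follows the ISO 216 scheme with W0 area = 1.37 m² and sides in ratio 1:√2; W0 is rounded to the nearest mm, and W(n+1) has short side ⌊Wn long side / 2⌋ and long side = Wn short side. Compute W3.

348 × 492 mm

Let W0's short side be w mm. w · w√2 = 1.37 m² = 1,370,000 mm², so w ≈ 984.2 mm and w√2 ≈ 1391.9 mm → W0 = 984 × 1392 mm.
W1: ⌊1392/2⌋ × 984 = 696 × 984 mm
W2: ⌊984/2⌋ × 696 = 492 × 696 mm
W3: ⌊696/2⌋ × 492 = 348 × 492 mm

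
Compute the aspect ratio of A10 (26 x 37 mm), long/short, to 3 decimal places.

37 / 26 = 1.423
ISO 216 targets √2 ≈ 1.414; the +0.009 deviation is from mm rounding.

1.423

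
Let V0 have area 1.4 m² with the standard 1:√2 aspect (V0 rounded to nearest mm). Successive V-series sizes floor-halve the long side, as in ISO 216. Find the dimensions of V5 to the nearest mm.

175 × 248 mm

Let V0's short side be w mm. w · w√2 = 1.4 m² = 1,400,000 mm², so w ≈ 995.0 mm and w√2 ≈ 1407.1 mm → V0 = 995 × 1407 mm.
V1: ⌊1407/2⌋ × 995 = 703 × 995 mm
V2: ⌊995/2⌋ × 703 = 497 × 703 mm
V3: ⌊703/2⌋ × 497 = 351 × 497 mm
V4: ⌊497/2⌋ × 351 = 248 × 351 mm
V5: ⌊351/2⌋ × 248 = 175 × 248 mm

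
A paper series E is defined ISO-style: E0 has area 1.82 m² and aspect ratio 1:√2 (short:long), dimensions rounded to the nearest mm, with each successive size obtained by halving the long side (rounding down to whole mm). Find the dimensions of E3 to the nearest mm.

401 × 567 mm

Let E0's short side be w mm. w · w√2 = 1.82 m² = 1,820,000 mm², so w ≈ 1134.4 mm and w√2 ≈ 1604.3 mm → E0 = 1134 × 1604 mm.
E1: ⌊1604/2⌋ × 1134 = 802 × 1134 mm
E2: ⌊1134/2⌋ × 802 = 567 × 802 mm
E3: ⌊802/2⌋ × 567 = 401 × 567 mm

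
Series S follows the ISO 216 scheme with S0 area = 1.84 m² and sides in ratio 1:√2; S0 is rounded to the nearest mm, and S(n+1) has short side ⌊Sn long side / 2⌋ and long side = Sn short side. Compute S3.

Let S0's short side be w mm. w · w√2 = 1.84 m² = 1,840,000 mm², so w ≈ 1140.6 mm and w√2 ≈ 1613.1 mm → S0 = 1141 × 1613 mm.
S1: ⌊1613/2⌋ × 1141 = 806 × 1141 mm
S2: ⌊1141/2⌋ × 806 = 570 × 806 mm
S3: ⌊806/2⌋ × 570 = 403 × 570 mm

403 × 570 mm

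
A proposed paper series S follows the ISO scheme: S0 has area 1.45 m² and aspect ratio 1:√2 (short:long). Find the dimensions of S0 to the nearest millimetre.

1013 × 1432 mm

Let the short side be w mm. Then w · w√2 = 1.45 m² = 1,450,000 mm².
w² = 1,450,000/√2, so w ≈ 1012.6 mm; long side = w√2 ≈ 1432.0 mm.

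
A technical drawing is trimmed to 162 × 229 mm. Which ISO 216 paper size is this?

Aspect ratio 229/162 ≈ 1.414 — close to the ISO √2 ≈ 1.414.
In the C-series (envelope sizes, between A and B): C5 = 162 × 229 mm.

C5 (162 × 229 mm)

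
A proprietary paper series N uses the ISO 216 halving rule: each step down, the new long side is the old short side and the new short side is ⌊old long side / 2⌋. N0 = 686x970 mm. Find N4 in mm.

N1: ⌊970/2⌋ × 686 = 485 × 686 mm
N2: ⌊686/2⌋ × 485 = 343 × 485 mm
N3: ⌊485/2⌋ × 343 = 242 × 343 mm
N4: ⌊343/2⌋ × 242 = 171 × 242 mm

171 × 242 mm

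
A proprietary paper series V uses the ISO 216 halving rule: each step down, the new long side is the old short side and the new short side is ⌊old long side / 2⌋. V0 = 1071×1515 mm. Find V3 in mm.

378 × 535 mm

V1: ⌊1515/2⌋ × 1071 = 757 × 1071 mm
V2: ⌊1071/2⌋ × 757 = 535 × 757 mm
V3: ⌊757/2⌋ × 535 = 378 × 535 mm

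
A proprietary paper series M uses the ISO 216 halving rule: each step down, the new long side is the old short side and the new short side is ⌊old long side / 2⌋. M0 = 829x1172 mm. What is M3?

293 × 414 mm

M1: ⌊1172/2⌋ × 829 = 586 × 829 mm
M2: ⌊829/2⌋ × 586 = 414 × 586 mm
M3: ⌊586/2⌋ × 414 = 293 × 414 mm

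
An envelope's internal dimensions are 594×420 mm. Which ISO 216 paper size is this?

A2 (420 × 594 mm)

Aspect ratio 594/420 ≈ 1.414 — close to the ISO √2 ≈ 1.414.
In the A-series (A0 area = 1 m²): A2 = 420 × 594 mm.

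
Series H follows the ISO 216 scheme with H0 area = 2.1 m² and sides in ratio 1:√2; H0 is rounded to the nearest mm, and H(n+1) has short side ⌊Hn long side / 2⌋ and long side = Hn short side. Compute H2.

Let H0's short side be w mm. w · w√2 = 2.1 m² = 2,100,000 mm², so w ≈ 1218.6 mm and w√2 ≈ 1723.3 mm → H0 = 1219 × 1723 mm.
H1: ⌊1723/2⌋ × 1219 = 861 × 1219 mm
H2: ⌊1219/2⌋ × 861 = 609 × 861 mm

609 × 861 mm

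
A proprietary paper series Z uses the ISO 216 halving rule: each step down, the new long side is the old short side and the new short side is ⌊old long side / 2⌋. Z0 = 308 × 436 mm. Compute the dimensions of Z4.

77 × 109 mm

Z1: ⌊436/2⌋ × 308 = 218 × 308 mm
Z2: ⌊308/2⌋ × 218 = 154 × 218 mm
Z3: ⌊218/2⌋ × 154 = 109 × 154 mm
Z4: ⌊154/2⌋ × 109 = 77 × 109 mm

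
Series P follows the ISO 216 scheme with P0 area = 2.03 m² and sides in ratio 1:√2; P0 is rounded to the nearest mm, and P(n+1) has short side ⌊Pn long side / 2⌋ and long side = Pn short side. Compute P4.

299 × 423 mm

Let P0's short side be w mm. w · w√2 = 2.03 m² = 2,030,000 mm², so w ≈ 1198.1 mm and w√2 ≈ 1694.4 mm → P0 = 1198 × 1694 mm.
P1: ⌊1694/2⌋ × 1198 = 847 × 1198 mm
P2: ⌊1198/2⌋ × 847 = 599 × 847 mm
P3: ⌊847/2⌋ × 599 = 423 × 599 mm
P4: ⌊599/2⌋ × 423 = 299 × 423 mm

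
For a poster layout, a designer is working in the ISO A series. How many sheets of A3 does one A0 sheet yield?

8

Each ISO step halves the sheet: 1 × A0 → 2 × A1 → 4 × A2 → 8 × A3
From A0 to A3 is 3 halving steps: 2^3 = 8.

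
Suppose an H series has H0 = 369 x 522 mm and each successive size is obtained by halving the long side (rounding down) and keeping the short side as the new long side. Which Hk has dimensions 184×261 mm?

H2

H0: 369 × 522 mm
H1: 261 × 369 mm
H2: 184 × 261 mm
H3: 130 × 184 mm
→ matches H2.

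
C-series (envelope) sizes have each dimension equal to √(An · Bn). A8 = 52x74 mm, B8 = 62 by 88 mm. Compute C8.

57 × 81 mm

Short side: √(52 · 62) = √3224 ≈ 56.8 → 57 mm
Long side: √(74 · 88) = √6512 ≈ 80.7 → 81 mm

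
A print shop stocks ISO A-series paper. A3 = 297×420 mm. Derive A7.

74 × 105 mm

A4: ⌊420/2⌋ × 297 = 210 × 297 mm
A5: ⌊297/2⌋ × 210 = 148 × 210 mm
A6: ⌊210/2⌋ × 148 = 105 × 148 mm
A7: ⌊148/2⌋ × 105 = 74 × 105 mm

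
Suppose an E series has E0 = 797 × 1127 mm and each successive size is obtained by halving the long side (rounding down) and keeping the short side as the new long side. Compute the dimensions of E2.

398 × 563 mm

E1: ⌊1127/2⌋ × 797 = 563 × 797 mm
E2: ⌊797/2⌋ × 563 = 398 × 563 mm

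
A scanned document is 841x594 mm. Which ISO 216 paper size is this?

Aspect ratio 841/594 ≈ 1.416 — close to the ISO √2 ≈ 1.414.
In the A-series (A0 area = 1 m²): A1 = 594 × 841 mm.

A1 (594 × 841 mm)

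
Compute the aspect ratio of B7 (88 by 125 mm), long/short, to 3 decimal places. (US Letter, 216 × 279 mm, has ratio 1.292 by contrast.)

125 / 88 = 1.420
ISO 216 targets √2 ≈ 1.414; the +0.006 deviation is from mm rounding.

1.420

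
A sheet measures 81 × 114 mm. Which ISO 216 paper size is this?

Aspect ratio 114/81 ≈ 1.407 — close to the ISO √2 ≈ 1.414.
In the C-series (envelope sizes, between A and B): C7 = 81 × 114 mm.

C7 (81 × 114 mm)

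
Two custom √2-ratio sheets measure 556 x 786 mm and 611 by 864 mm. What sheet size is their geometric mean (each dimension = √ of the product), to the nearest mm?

583 × 824 mm

Short side: √(556 · 611) = √339716 ≈ 582.9 → 583 mm
Long side: √(786 · 864) = √679104 ≈ 824.1 → 824 mm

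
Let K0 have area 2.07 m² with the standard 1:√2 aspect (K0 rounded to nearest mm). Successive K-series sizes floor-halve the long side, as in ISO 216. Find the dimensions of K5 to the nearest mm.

213 × 302 mm

Let K0's short side be w mm. w · w√2 = 2.07 m² = 2,070,000 mm², so w ≈ 1209.8 mm and w√2 ≈ 1711.0 mm → K0 = 1210 × 1711 mm.
K1: ⌊1711/2⌋ × 1210 = 855 × 1210 mm
K2: ⌊1210/2⌋ × 855 = 605 × 855 mm
K3: ⌊855/2⌋ × 605 = 427 × 605 mm
K4: ⌊605/2⌋ × 427 = 302 × 427 mm
K5: ⌊427/2⌋ × 302 = 213 × 302 mm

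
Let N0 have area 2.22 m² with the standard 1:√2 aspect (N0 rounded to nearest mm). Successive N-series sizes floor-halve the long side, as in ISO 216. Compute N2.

Let N0's short side be w mm. w · w√2 = 2.22 m² = 2,220,000 mm², so w ≈ 1252.9 mm and w√2 ≈ 1771.9 mm → N0 = 1253 × 1772 mm.
N1: ⌊1772/2⌋ × 1253 = 886 × 1253 mm
N2: ⌊1253/2⌋ × 886 = 626 × 886 mm

626 × 886 mm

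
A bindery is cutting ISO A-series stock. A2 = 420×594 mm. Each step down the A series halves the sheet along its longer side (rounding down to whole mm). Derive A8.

52 × 74 mm

A3: ⌊594/2⌋ × 420 = 297 × 420 mm
A4: ⌊420/2⌋ × 297 = 210 × 297 mm
A5: ⌊297/2⌋ × 210 = 148 × 210 mm
A6: ⌊210/2⌋ × 148 = 105 × 148 mm
A7: ⌊148/2⌋ × 105 = 74 × 105 mm
A8: ⌊105/2⌋ × 74 = 52 × 74 mm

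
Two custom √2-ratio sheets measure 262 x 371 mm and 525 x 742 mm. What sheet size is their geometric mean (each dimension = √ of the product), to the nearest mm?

Short side: √(262 · 525) = √137550 ≈ 370.9 → 371 mm
Long side: √(371 · 742) = √275282 ≈ 524.7 → 525 mm

371 × 525 mm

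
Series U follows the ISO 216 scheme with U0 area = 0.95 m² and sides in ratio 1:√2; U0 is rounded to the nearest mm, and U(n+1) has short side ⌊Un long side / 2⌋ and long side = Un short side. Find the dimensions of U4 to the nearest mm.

Let U0's short side be w mm. w · w√2 = 0.95 m² = 950,000 mm², so w ≈ 819.6 mm and w√2 ≈ 1159.1 mm → U0 = 820 × 1159 mm.
U1: ⌊1159/2⌋ × 820 = 579 × 820 mm
U2: ⌊820/2⌋ × 579 = 410 × 579 mm
U3: ⌊579/2⌋ × 410 = 289 × 410 mm
U4: ⌊410/2⌋ × 289 = 205 × 289 mm

205 × 289 mm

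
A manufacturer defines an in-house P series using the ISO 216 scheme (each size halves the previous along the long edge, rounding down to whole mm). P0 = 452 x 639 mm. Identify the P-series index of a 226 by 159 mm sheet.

P0: 452 × 639 mm
P1: 319 × 452 mm
P2: 226 × 319 mm
P3: 159 × 226 mm
P4: 113 × 159 mm
→ matches P3.

P3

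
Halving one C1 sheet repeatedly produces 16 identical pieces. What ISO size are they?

16 = 2^4, so 4 halving steps.
C1 → C2 → … → C5 after 4 steps.

C5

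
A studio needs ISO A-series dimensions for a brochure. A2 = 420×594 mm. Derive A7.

74 × 105 mm

A3: ⌊594/2⌋ × 420 = 297 × 420 mm
A4: ⌊420/2⌋ × 297 = 210 × 297 mm
A5: ⌊297/2⌋ × 210 = 148 × 210 mm
A6: ⌊210/2⌋ × 148 = 105 × 148 mm
A7: ⌊148/2⌋ × 105 = 74 × 105 mm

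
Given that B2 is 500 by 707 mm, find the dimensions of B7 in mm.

B3: ⌊707/2⌋ × 500 = 353 × 500 mm
B4: ⌊500/2⌋ × 353 = 250 × 353 mm
B5: ⌊353/2⌋ × 250 = 176 × 250 mm
B6: ⌊250/2⌋ × 176 = 125 × 176 mm
B7: ⌊176/2⌋ × 125 = 88 × 125 mm

88 × 125 mm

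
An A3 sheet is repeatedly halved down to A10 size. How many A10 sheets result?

128

A3 = 297 × 420 mm; A10 = 26 × 37 mm.
Each halving step doubles the count; 7 steps from A3 to A10.
2^7 = 128.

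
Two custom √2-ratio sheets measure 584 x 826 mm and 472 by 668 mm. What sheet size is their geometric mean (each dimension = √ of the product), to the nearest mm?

525 × 743 mm

Short side: √(584 · 472) = √275648 ≈ 525.0 → 525 mm
Long side: √(826 · 668) = √551768 ≈ 742.8 → 743 mm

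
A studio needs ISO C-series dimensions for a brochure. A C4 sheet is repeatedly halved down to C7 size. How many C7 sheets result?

8

C4 = 229 × 324 mm; C7 = 81 × 114 mm.
Each halving step doubles the count; 3 steps from C4 to C7.
2^3 = 8.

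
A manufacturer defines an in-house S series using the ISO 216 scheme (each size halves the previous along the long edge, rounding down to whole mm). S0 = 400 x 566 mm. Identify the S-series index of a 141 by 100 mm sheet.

S4

S0: 400 × 566 mm
S1: 283 × 400 mm
S2: 200 × 283 mm
S3: 141 × 200 mm
S4: 100 × 141 mm
S5: 70 × 100 mm
→ matches S4.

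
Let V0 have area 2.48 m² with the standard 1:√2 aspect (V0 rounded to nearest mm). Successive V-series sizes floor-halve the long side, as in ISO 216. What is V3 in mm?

Let V0's short side be w mm. w · w√2 = 2.48 m² = 2,480,000 mm², so w ≈ 1324.2 mm and w√2 ≈ 1872.8 mm → V0 = 1324 × 1873 mm.
V1: ⌊1873/2⌋ × 1324 = 936 × 1324 mm
V2: ⌊1324/2⌋ × 936 = 662 × 936 mm
V3: ⌊936/2⌋ × 662 = 468 × 662 mm

468 × 662 mm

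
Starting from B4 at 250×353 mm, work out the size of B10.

31 × 44 mm

B5: ⌊353/2⌋ × 250 = 176 × 250 mm
B6: ⌊250/2⌋ × 176 = 125 × 176 mm
B7: ⌊176/2⌋ × 125 = 88 × 125 mm
B8: ⌊125/2⌋ × 88 = 62 × 88 mm
B9: ⌊88/2⌋ × 62 = 44 × 62 mm
B10: ⌊62/2⌋ × 44 = 31 × 44 mm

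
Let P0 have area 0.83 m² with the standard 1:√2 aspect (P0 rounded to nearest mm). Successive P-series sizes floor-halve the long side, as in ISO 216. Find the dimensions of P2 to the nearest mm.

Let P0's short side be w mm. w · w√2 = 0.83 m² = 830,000 mm², so w ≈ 766.1 mm and w√2 ≈ 1083.4 mm → P0 = 766 × 1083 mm.
P1: ⌊1083/2⌋ × 766 = 541 × 766 mm
P2: ⌊766/2⌋ × 541 = 383 × 541 mm

383 × 541 mm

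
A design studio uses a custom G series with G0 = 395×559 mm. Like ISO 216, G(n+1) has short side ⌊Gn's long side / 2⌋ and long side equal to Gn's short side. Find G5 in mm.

69 × 98 mm

G1 = 279 × 395 mm (from G0 by 1 halving).
G2: ⌊395/2⌋ × 279 = 197 × 279 mm
G3: ⌊279/2⌋ × 197 = 139 × 197 mm
G4: ⌊197/2⌋ × 139 = 98 × 139 mm
G5: ⌊139/2⌋ × 98 = 69 × 98 mm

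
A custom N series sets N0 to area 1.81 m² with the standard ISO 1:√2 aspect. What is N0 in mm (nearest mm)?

Let the short side be w mm. Then w · w√2 = 1.81 m² = 1,810,000 mm².
w² = 1,810,000/√2, so w ≈ 1131.3 mm; long side = w√2 ≈ 1599.9 mm.

1131 × 1600 mm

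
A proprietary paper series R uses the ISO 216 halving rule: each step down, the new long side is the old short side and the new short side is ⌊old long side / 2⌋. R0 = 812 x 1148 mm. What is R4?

203 × 287 mm

R1: ⌊1148/2⌋ × 812 = 574 × 812 mm
R2: ⌊812/2⌋ × 574 = 406 × 574 mm
R3: ⌊574/2⌋ × 406 = 287 × 406 mm
R4: ⌊406/2⌋ × 287 = 203 × 287 mm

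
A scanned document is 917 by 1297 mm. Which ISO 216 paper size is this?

C0 (917 × 1297 mm)

Aspect ratio 1297/917 ≈ 1.414 — close to the ISO √2 ≈ 1.414.
In the C-series (envelope sizes, between A and B): C0 = 917 × 1297 mm.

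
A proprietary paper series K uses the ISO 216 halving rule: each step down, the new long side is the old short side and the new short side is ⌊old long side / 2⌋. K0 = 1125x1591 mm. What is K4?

K1: ⌊1591/2⌋ × 1125 = 795 × 1125 mm
K2: ⌊1125/2⌋ × 795 = 562 × 795 mm
K3: ⌊795/2⌋ × 562 = 397 × 562 mm
K4: ⌊562/2⌋ × 397 = 281 × 397 mm

281 × 397 mm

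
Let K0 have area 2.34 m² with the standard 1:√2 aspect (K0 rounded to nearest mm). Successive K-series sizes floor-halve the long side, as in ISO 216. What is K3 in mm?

454 × 643 mm

Let K0's short side be w mm. w · w√2 = 2.34 m² = 2,340,000 mm², so w ≈ 1286.3 mm and w√2 ≈ 1819.1 mm → K0 = 1286 × 1819 mm.
K1: ⌊1819/2⌋ × 1286 = 909 × 1286 mm
K2: ⌊1286/2⌋ × 909 = 643 × 909 mm
K3: ⌊909/2⌋ × 643 = 454 × 643 mm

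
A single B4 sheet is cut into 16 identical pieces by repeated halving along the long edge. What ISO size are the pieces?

B8

16 = 2^4, so 4 halving steps.
B4 → B5 → … → B8 after 4 steps.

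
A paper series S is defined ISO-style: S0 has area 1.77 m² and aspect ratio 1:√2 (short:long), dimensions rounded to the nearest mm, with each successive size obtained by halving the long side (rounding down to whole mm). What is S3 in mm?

395 × 559 mm

Let S0's short side be w mm. w · w√2 = 1.77 m² = 1,770,000 mm², so w ≈ 1118.7 mm and w√2 ≈ 1582.1 mm → S0 = 1119 × 1582 mm.
S1: ⌊1582/2⌋ × 1119 = 791 × 1119 mm
S2: ⌊1119/2⌋ × 791 = 559 × 791 mm
S3: ⌊791/2⌋ × 559 = 395 × 559 mm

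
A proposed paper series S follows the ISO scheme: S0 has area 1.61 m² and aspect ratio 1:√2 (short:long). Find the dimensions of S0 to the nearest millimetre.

Let the short side be w mm. Then w · w√2 = 1.61 m² = 1,610,000 mm².
w² = 1,610,000/√2, so w ≈ 1067.0 mm; long side = w√2 ≈ 1508.9 mm.

1067 × 1509 mm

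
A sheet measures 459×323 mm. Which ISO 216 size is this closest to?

C3 (324 × 458 mm)

Aspect ratio 459/323 ≈ 1.421 — close to the ISO √2 ≈ 1.414.
In the C-series (envelope sizes, between A and B): C3 = 324 × 458 mm.
Off by 2 mm total — nearest standard size.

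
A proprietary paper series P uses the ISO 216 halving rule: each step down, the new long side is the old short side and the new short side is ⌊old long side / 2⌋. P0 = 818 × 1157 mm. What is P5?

144 × 204 mm

P1: ⌊1157/2⌋ × 818 = 578 × 818 mm
P2: ⌊818/2⌋ × 578 = 409 × 578 mm
P3: ⌊578/2⌋ × 409 = 289 × 409 mm
P4: ⌊409/2⌋ × 289 = 204 × 289 mm
P5: ⌊289/2⌋ × 204 = 144 × 204 mm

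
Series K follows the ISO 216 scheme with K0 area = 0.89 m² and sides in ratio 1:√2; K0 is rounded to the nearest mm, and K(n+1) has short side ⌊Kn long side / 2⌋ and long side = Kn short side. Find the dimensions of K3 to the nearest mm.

280 × 396 mm

Let K0's short side be w mm. w · w√2 = 0.89 m² = 890,000 mm², so w ≈ 793.3 mm and w√2 ≈ 1121.9 mm → K0 = 793 × 1122 mm.
K1: ⌊1122/2⌋ × 793 = 561 × 793 mm
K2: ⌊793/2⌋ × 561 = 396 × 561 mm
K3: ⌊561/2⌋ × 396 = 280 × 396 mm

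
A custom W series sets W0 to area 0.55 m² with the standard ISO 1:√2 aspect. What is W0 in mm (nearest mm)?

624 × 882 mm

Let the short side be w mm. Then w · w√2 = 0.55 m² = 550,000 mm².
w² = 550,000/√2, so w ≈ 623.6 mm; long side = w√2 ≈ 881.9 mm.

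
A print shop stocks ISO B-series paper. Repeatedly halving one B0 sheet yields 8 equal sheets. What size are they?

8 = 2^3, so 3 halving steps.
B0 → B1 → … → B3 after 3 steps.

B3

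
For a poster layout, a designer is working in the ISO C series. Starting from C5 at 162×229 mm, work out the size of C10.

28 × 40 mm

C6: ⌊229/2⌋ × 162 = 114 × 162 mm
C7: ⌊162/2⌋ × 114 = 81 × 114 mm
C8: ⌊114/2⌋ × 81 = 57 × 81 mm
C9: ⌊81/2⌋ × 57 = 40 × 57 mm
C10: ⌊57/2⌋ × 40 = 28 × 40 mm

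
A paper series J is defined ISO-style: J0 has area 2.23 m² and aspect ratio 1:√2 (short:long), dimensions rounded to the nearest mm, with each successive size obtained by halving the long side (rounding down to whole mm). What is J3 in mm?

Let J0's short side be w mm. w · w√2 = 2.23 m² = 2,230,000 mm², so w ≈ 1255.7 mm and w√2 ≈ 1775.9 mm → J0 = 1256 × 1776 mm.
J1: ⌊1776/2⌋ × 1256 = 888 × 1256 mm
J2: ⌊1256/2⌋ × 888 = 628 × 888 mm
J3: ⌊888/2⌋ × 628 = 444 × 628 mm

444 × 628 mm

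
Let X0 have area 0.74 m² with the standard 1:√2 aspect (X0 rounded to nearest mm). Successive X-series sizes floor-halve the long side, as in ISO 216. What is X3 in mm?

255 × 361 mm

Let X0's short side be w mm. w · w√2 = 0.74 m² = 740,000 mm², so w ≈ 723.4 mm and w√2 ≈ 1023.0 mm → X0 = 723 × 1023 mm.
X1: ⌊1023/2⌋ × 723 = 511 × 723 mm
X2: ⌊723/2⌋ × 511 = 361 × 511 mm
X3: ⌊511/2⌋ × 361 = 255 × 361 mm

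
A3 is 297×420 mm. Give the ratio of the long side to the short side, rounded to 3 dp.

420 / 297 = 1.414
Matches √2 ≈ 1.414 — the ISO 216 defining ratio.

1.414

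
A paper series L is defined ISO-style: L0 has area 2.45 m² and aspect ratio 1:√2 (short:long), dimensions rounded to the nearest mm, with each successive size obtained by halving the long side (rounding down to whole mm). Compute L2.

658 × 930 mm

Let L0's short side be w mm. w · w√2 = 2.45 m² = 2,450,000 mm², so w ≈ 1316.2 mm and w√2 ≈ 1861.4 mm → L0 = 1316 × 1861 mm.
L1: ⌊1861/2⌋ × 1316 = 930 × 1316 mm
L2: ⌊1316/2⌋ × 930 = 658 × 930 mm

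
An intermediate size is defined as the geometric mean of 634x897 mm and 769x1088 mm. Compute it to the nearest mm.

Short side: √(634 · 769) = √487546 ≈ 698.2 → 698 mm
Long side: √(897 · 1088) = √975936 ≈ 987.9 → 988 mm

698 × 988 mm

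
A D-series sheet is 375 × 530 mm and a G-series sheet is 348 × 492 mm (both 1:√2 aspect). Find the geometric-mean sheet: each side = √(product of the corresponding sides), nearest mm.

Short side: √(375 · 348) = √130500 ≈ 361.2 → 361 mm
Long side: √(530 · 492) = √260760 ≈ 510.6 → 511 mm

361 × 511 mm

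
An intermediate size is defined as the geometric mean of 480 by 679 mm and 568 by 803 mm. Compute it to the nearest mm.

522 × 738 mm

Short side: √(480 · 568) = √272640 ≈ 522.1 → 522 mm
Long side: √(679 · 803) = √545237 ≈ 738.4 → 738 mm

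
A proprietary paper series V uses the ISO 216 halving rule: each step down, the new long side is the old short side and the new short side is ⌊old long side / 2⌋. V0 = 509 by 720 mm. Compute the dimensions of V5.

V1 = 360 × 509 mm (from V0 by 1 halving).
V2: ⌊509/2⌋ × 360 = 254 × 360 mm
V3: ⌊360/2⌋ × 254 = 180 × 254 mm
V4: ⌊254/2⌋ × 180 = 127 × 180 mm
V5: ⌊180/2⌋ × 127 = 90 × 127 mm

90 × 127 mm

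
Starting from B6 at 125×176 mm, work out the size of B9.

B7: ⌊176/2⌋ × 125 = 88 × 125 mm
B8: ⌊125/2⌋ × 88 = 62 × 88 mm
B9: ⌊88/2⌋ × 62 = 44 × 62 mm

44 × 62 mm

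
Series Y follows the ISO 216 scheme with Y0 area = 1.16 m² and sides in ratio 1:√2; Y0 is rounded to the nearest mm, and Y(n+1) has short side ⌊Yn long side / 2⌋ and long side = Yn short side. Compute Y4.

226 × 320 mm

Let Y0's short side be w mm. w · w√2 = 1.16 m² = 1,160,000 mm², so w ≈ 905.7 mm and w√2 ≈ 1280.8 mm → Y0 = 906 × 1281 mm.
Y1: ⌊1281/2⌋ × 906 = 640 × 906 mm
Y2: ⌊906/2⌋ × 640 = 453 × 640 mm
Y3: ⌊640/2⌋ × 453 = 320 × 453 mm
Y4: ⌊453/2⌋ × 320 = 226 × 320 mm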